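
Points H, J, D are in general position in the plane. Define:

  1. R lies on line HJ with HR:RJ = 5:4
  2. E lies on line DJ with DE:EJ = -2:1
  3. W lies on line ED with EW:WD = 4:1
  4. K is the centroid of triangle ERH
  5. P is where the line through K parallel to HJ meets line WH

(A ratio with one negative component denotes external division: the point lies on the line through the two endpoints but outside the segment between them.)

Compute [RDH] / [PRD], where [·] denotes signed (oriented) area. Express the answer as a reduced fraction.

Choose coordinates H = (0, 0), J = (1, 0), D = (0, 1).
1. R lies on line HJ with HR:RJ = 5:4 ⇒ R = (5/9, 0)
2. E lies on line DJ with DE:EJ = -2:1 ⇒ E = (2, -1)
3. W lies on line ED with EW:WD = 4:1 ⇒ W = (2/5, 3/5)
4. K is the centroid of triangle ERH ⇒ K = (23/27, -1/3)
5. P is where the line through K parallel to HJ meets line WH ⇒ P = (-2/9, -1/3)
2·[RDH] = 5/9, 2·[PRD] = 26/27
[RDH]:[PRD] = 5/9:26/27 = 15/26

[RDH]:[PRD] = 15/26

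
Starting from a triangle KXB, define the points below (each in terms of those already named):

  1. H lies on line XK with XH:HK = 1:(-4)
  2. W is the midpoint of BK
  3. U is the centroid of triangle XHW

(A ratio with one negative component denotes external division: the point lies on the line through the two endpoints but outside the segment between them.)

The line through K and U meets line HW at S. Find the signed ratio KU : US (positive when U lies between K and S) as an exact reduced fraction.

KU:US = 11

Work in coordinates with K = (0, 0), X = (1, 0), B = (0, 1).
1. H lies on line XK with XH:HK = 1:(-4) ⇒ H = (4/3, 0)
2. W is the midpoint of BK ⇒ W = (0, 1/2)
3. U is the centroid of triangle XHW ⇒ U = (7/9, 1/6)
line KU meets HW at S = (28/33, 2/11)
U = K + t·(S−K) with t = 11/12, so KU:US = 11/12:1/12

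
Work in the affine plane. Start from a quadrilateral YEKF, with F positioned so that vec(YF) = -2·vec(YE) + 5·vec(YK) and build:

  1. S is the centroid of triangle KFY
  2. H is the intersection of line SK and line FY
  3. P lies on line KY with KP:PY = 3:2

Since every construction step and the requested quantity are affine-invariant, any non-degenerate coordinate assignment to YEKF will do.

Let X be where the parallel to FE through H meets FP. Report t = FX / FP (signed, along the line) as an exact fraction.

t = 25/38

Choose coordinates Y = (0, 0), E = (1, 0), K = (0, 1), F = (-2, 5).
1. S is the centroid of triangle KFY ⇒ S = (-2/3, 2)
2. H is the intersection of line SK and line FY ⇒ H = (-1, 5/2)
3. P lies on line KY with KP:PY = 3:2 ⇒ P = (0, 2/5)
through H parallel to FE: direction (3, -5); meets FP at X = (-13/19, 75/38)
X = F + t·(P−F) with t = 25/38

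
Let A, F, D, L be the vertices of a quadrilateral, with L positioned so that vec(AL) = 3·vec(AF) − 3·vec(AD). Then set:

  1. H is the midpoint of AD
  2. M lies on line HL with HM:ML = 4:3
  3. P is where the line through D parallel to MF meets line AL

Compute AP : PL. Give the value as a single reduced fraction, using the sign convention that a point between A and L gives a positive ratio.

AP:PL = 10/23

Work in coordinates with A = (0, 0), F = (1, 0), D = (0, 1), L = (3, -3).
1. H is the midpoint of AD ⇒ H = (0, 1/2)
2. M lies on line HL with HM:ML = 4:3 ⇒ M = (12/7, -3/2)
3. P is where the line through D parallel to MF meets line AL ⇒ P = (10/11, -10/11)
P = A + t·(L−A) with t = 10/33, so AP:PL = t:(1−t) = 10/33:23/33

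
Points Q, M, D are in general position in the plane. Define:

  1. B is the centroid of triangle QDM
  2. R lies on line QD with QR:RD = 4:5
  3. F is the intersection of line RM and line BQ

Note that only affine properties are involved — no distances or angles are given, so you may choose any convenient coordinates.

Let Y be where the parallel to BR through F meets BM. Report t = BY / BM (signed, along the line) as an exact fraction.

Assign Q = (0, 0), M = (1, 0), D = (0, 1) — the answer is frame-independent, so this choice is without loss of generality.
1. B is the centroid of triangle QDM ⇒ B = (1/3, 1/3)
2. R lies on line QD with QR:RD = 4:5 ⇒ R = (0, 4/9)
3. F is the intersection of line RM and line BQ ⇒ F = (4/13, 4/13)
through F parallel to BR: direction (-1/3, 1/9); meets BM at Y = (7/13, 3/13)
Y = B + t·(M−B) with t = 4/13

t = 4/13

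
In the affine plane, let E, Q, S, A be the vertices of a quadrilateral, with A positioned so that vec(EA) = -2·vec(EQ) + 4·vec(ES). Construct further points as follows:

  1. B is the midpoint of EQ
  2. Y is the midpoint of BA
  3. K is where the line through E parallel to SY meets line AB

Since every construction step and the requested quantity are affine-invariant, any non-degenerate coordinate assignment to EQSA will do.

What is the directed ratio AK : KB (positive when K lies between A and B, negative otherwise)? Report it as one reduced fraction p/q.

Choose coordinates E = (0, 0), Q = (1, 0), S = (0, 1), A = (-2, 4).
1. B is the midpoint of EQ ⇒ B = (1/2, 0)
2. Y is the midpoint of BA ⇒ Y = (-3/4, 2)
3. K is where the line through E parallel to SY meets line AB ⇒ K = (3, -4)
K = A + t·(B−A) with t = 2, so AK:KB = t:(1−t) = 2:-1

AK:KB = -2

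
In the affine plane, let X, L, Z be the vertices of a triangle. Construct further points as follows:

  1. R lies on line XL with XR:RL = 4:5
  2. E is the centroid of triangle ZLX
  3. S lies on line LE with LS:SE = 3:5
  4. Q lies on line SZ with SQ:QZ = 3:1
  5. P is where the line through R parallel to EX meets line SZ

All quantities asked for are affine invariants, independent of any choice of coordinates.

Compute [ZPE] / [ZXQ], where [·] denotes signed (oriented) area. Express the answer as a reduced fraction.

[ZPE]:[ZXQ] = -80/81

Choose coordinates X = (0, 0), L = (1, 0), Z = (0, 1).
1. R lies on line XL with XR:RL = 4:5 ⇒ R = (4/9, 0)
2. E is the centroid of triangle ZLX ⇒ E = (1/3, 1/3)
3. S lies on line LE with LS:SE = 3:5 ⇒ S = (3/4, 1/8)
4. Q lies on line SZ with SQ:QZ = 3:1 ⇒ Q = (3/16, 25/32)
5. P is where the line through R parallel to EX meets line SZ ⇒ P = (2/3, 2/9)
2·[ZPE] = -5/27, 2·[ZXQ] = 3/16
[ZPE]:[ZXQ] = -5/27:3/16 = -80/81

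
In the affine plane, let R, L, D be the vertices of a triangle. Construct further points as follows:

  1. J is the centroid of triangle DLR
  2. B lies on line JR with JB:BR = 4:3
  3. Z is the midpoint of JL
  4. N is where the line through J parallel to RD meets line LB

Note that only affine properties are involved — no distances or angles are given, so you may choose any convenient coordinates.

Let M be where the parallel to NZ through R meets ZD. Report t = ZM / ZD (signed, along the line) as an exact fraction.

t = -1/17

Set R = (0, 0), L = (1, 0), D = (0, 1); any affine frame gives the same invariant.
1. J is the centroid of triangle DLR ⇒ J = (1/3, 1/3)
2. B lies on line JR with JB:BR = 4:3 ⇒ B = (1/7, 1/7)
3. Z is the midpoint of JL ⇒ Z = (2/3, 1/6)
4. N is where the line through J parallel to RD meets line LB ⇒ N = (1/3, 1/9)
through R parallel to NZ: direction (1/3, 1/18); meets ZD at M = (12/17, 2/17)
M = Z + t·(D−Z) with t = -1/17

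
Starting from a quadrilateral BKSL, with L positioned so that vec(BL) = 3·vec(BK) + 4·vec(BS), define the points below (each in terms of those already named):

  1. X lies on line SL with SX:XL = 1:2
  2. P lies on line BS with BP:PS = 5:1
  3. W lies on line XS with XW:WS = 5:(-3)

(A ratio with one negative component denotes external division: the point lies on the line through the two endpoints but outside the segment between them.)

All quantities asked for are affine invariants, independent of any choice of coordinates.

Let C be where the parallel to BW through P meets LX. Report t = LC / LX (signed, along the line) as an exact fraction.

t = 13/8

Assign B = (0, 0), K = (1, 0), S = (0, 1), L = (3, 4) — the answer is frame-independent, so this choice is without loss of generality.
1. X lies on line SL with SX:XL = 1:2 ⇒ X = (1, 2)
2. P lies on line BS with BP:PS = 5:1 ⇒ P = (0, 5/6)
3. W lies on line XS with XW:WS = 5:(-3) ⇒ W = (-3/2, -1/2)
through P parallel to BW: direction (-3/2, -1/2); meets LX at C = (-1/4, 3/4)
C = L + t·(X−L) with t = 13/8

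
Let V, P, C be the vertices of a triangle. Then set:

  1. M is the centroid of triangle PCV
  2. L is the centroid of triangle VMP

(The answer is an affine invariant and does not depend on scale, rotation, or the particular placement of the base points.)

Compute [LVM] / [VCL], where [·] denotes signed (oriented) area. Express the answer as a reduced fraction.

[LVM]:[VCL] = 1/4

Assign V = (0, 0), P = (1, 0), C = (0, 1) — the answer is frame-independent, so this choice is without loss of generality.
1. M is the centroid of triangle PCV ⇒ M = (1/3, 1/3)
2. L is the centroid of triangle VMP ⇒ L = (4/9, 1/9)
2·[LVM] = -1/9, 2·[VCL] = -4/9
[LVM]:[VCL] = -1/9:-4/9 = 1/4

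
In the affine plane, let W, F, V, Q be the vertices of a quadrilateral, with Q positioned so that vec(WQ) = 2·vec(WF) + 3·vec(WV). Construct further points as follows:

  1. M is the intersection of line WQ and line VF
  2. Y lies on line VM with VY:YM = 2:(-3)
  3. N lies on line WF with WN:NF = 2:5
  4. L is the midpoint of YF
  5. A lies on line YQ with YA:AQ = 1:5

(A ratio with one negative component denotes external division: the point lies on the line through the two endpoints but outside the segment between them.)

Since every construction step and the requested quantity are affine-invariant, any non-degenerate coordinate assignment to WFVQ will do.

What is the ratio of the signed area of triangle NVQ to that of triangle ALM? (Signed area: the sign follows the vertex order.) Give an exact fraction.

Choose coordinates W = (0, 0), F = (1, 0), V = (0, 1), Q = (2, 3).
1. M is the intersection of line WQ and line VF ⇒ M = (2/5, 3/5)
2. Y lies on line VM with VY:YM = 2:(-3) ⇒ Y = (-4/5, 9/5)
3. N lies on line WF with WN:NF = 2:5 ⇒ N = (2/7, 0)
4. L is the midpoint of YF ⇒ L = (1/10, 9/10)
5. A lies on line YQ with YA:AQ = 1:5 ⇒ A = (-1/3, 2)
2·[NVQ] = -18/7, 2·[ALM] = 1/5
[NVQ]:[ALM] = -18/7:1/5 = -90/7

[NVQ]:[ALM] = -90/7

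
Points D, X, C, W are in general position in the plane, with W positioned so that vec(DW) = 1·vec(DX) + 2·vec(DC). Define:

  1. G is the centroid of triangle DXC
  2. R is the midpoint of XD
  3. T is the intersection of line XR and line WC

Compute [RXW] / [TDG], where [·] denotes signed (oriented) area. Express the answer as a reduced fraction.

[RXW]:[TDG] = 3

Choose coordinates D = (0, 0), X = (1, 0), C = (0, 1), W = (1, 2).
1. G is the centroid of triangle DXC ⇒ G = (1/3, 1/3)
2. R is the midpoint of XD ⇒ R = (1/2, 0)
3. T is the intersection of line XR and line WC ⇒ T = (-1, 0)
2·[RXW] = 1, 2·[TDG] = 1/3
[RXW]:[TDG] = 1:1/3 = 3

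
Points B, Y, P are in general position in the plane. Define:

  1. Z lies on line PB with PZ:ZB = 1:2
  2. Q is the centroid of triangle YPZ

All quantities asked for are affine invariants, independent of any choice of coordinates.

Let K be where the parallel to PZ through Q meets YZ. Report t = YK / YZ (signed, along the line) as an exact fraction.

t = 2/3

Work in coordinates with B = (0, 0), Y = (1, 0), P = (0, 1).
1. Z lies on line PB with PZ:ZB = 1:2 ⇒ Z = (0, 2/3)
2. Q is the centroid of triangle YPZ ⇒ Q = (1/3, 5/9)
through Q parallel to PZ: direction (0, -1/3); meets YZ at K = (1/3, 4/9)
K = Y + t·(Z−Y) with t = 2/3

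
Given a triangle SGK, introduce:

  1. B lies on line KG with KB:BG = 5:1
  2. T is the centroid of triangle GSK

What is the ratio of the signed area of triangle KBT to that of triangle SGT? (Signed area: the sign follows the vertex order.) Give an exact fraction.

[KBT]:[SGT] = -5/6

Set S = (0, 0), G = (1, 0), K = (0, 1); any affine frame gives the same invariant.
1. B lies on line KG with KB:BG = 5:1 ⇒ B = (5/6, 1/6)
2. T is the centroid of triangle GSK ⇒ T = (1/3, 1/3)
2·[KBT] = -5/18, 2·[SGT] = 1/3
[KBT]:[SGT] = -5/18:1/3 = -5/6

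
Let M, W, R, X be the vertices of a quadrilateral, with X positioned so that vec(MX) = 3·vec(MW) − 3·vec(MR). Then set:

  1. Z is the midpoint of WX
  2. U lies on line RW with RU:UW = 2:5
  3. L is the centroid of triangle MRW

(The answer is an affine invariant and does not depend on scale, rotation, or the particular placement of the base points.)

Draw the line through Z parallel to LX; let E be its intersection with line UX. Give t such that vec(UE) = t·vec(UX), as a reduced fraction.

t = 2/9

Choose coordinates M = (0, 0), W = (1, 0), R = (0, 1), X = (3, -3).
1. Z is the midpoint of WX ⇒ Z = (2, -3/2)
2. U lies on line RW with RU:UW = 2:5 ⇒ U = (2/7, 5/7)
3. L is the centroid of triangle MRW ⇒ L = (1/3, 1/3)
through Z parallel to LX: direction (8/3, -10/3); meets UX at E = (8/9, -1/9)
E = U + t·(X−U) with t = 2/9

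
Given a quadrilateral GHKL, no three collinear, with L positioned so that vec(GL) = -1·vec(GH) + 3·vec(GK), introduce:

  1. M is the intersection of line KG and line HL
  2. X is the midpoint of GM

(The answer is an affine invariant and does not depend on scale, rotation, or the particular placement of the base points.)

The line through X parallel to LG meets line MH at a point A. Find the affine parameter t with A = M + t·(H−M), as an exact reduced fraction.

Set G = (0, 0), H = (1, 0), K = (0, 1), L = (-1, 3); any affine frame gives the same invariant.
1. M is the intersection of line KG and line HL ⇒ M = (0, 3/2)
2. X is the midpoint of GM ⇒ X = (0, 3/4)
through X parallel to LG: direction (1, -3); meets MH at A = (-1/2, 9/4)
A = M + t·(H−M) with t = -1/2

t = -1/2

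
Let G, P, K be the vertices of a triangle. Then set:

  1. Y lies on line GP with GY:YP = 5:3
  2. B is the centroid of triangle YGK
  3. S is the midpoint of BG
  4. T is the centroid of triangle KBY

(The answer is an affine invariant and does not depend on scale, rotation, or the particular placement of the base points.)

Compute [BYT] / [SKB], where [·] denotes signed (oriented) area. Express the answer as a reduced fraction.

[BYT]:[SKB] = -2/3

Work in coordinates with G = (0, 0), P = (1, 0), K = (0, 1).
1. Y lies on line GP with GY:YP = 5:3 ⇒ Y = (5/8, 0)
2. B is the centroid of triangle YGK ⇒ B = (5/24, 1/3)
3. S is the midpoint of BG ⇒ S = (5/48, 1/6)
4. T is the centroid of triangle KBY ⇒ T = (5/18, 4/9)
2·[BYT] = 5/72, 2·[SKB] = -5/48
[BYT]:[SKB] = 5/72:-5/48 = -2/3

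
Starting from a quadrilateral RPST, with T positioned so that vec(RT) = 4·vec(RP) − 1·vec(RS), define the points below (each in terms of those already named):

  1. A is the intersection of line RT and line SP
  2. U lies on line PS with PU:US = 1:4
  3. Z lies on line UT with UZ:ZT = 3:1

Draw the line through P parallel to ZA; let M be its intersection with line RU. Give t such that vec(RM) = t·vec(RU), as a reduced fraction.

Assign R = (0, 0), P = (1, 0), S = (0, 1), T = (4, -1) — the answer is frame-independent, so this choice is without loss of generality.
1. A is the intersection of line RT and line SP ⇒ A = (4/3, -1/3)
2. U lies on line PS with PU:US = 1:4 ⇒ U = (4/5, 1/5)
3. Z lies on line UT with UZ:ZT = 3:1 ⇒ Z = (16/5, -7/10)
through P parallel to ZA: direction (-28/15, 11/30); meets RU at M = (11/25, 11/100)
M = R + t·(U−R) with t = 11/20

t = 11/20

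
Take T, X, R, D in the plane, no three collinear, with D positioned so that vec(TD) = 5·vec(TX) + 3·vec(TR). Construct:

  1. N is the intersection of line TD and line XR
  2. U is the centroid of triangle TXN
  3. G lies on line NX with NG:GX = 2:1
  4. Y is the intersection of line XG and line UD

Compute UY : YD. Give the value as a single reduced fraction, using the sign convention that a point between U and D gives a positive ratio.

Choose coordinates T = (0, 0), X = (1, 0), R = (0, 1), D = (5, 3).
1. N is the intersection of line TD and line XR ⇒ N = (5/8, 3/8)
2. U is the centroid of triangle TXN ⇒ U = (13/24, 1/8)
3. G lies on line NX with NG:GX = 2:1 ⇒ G = (7/8, 1/8)
4. Y is the intersection of line XG and line UD ⇒ Y = (131/176, 45/176)
Y = U + t·(D−U) with t = 1/22, so UY:YD = t:(1−t) = 1/22:21/22

UY:YD = 1/21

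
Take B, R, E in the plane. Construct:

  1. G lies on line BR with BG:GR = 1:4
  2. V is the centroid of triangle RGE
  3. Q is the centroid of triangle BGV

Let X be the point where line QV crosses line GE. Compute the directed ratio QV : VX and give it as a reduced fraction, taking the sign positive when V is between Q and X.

QV:VX = -11/12

Assign B = (0, 0), R = (1, 0), E = (0, 1) — the answer is frame-independent, so this choice is without loss of generality.
1. G lies on line BR with BG:GR = 1:4 ⇒ G = (1/5, 0)
2. V is the centroid of triangle RGE ⇒ V = (2/5, 1/3)
3. Q is the centroid of triangle BGV ⇒ Q = (1/5, 1/9)
line QV meets GE at X = (2/11, 1/11)
V = Q + t·(X−Q) with t = -11, so QV:VX = -11:12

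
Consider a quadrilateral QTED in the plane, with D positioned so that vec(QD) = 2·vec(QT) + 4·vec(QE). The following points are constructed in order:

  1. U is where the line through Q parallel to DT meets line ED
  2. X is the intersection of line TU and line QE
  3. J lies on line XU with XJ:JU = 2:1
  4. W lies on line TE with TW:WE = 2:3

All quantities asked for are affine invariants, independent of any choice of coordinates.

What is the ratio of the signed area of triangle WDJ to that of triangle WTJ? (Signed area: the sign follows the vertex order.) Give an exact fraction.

[WDJ]:[WTJ] = 76/11

Assign Q = (0, 0), T = (1, 0), E = (0, 1), D = (2, 4) — the answer is frame-independent, so this choice is without loss of generality.
1. U is where the line through Q parallel to DT meets line ED ⇒ U = (2/5, 8/5)
2. X is the intersection of line TU and line QE ⇒ X = (0, 8/3)
3. J lies on line XU with XJ:JU = 2:1 ⇒ J = (4/15, 88/45)
4. W lies on line TE with TW:WE = 2:3 ⇒ W = (3/5, 2/5)
2·[WDJ] = 152/45, 2·[WTJ] = 22/45
[WDJ]:[WTJ] = 152/45:22/45 = 76/11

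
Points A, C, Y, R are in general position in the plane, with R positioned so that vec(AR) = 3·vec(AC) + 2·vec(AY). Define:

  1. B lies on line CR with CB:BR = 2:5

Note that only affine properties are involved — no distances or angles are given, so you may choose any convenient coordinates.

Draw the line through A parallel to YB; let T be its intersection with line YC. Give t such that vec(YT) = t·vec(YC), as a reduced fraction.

Work in coordinates with A = (0, 0), C = (1, 0), Y = (0, 1), R = (3, 2).
1. B lies on line CR with CB:BR = 2:5 ⇒ B = (11/7, 4/7)
through A parallel to YB: direction (11/7, -3/7); meets YC at T = (11/8, -3/8)
T = Y + t·(C−Y) with t = 11/8

t = 11/8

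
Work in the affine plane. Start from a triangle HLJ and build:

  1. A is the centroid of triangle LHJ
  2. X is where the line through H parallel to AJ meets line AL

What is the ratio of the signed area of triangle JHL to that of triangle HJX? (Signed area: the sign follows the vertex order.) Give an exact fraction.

[JHL]:[HJX] = 3

Set H = (0, 0), L = (1, 0), J = (0, 1); any affine frame gives the same invariant.
1. A is the centroid of triangle LHJ ⇒ A = (1/3, 1/3)
2. X is where the line through H parallel to AJ meets line AL ⇒ X = (-1/3, 2/3)
2·[JHL] = 1, 2·[HJX] = 1/3
[JHL]:[HJX] = 1:1/3 = 3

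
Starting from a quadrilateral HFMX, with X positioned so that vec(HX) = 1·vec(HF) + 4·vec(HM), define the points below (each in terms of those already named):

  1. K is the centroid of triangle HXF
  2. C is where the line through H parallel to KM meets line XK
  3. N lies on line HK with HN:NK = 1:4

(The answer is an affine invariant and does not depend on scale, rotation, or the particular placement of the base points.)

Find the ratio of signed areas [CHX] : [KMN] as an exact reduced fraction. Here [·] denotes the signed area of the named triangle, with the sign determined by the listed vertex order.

[CHX]:[KMN] = -7/2

Work in coordinates with H = (0, 0), F = (1, 0), M = (0, 1), X = (1, 4).
1. K is the centroid of triangle HXF ⇒ K = (2/3, 4/3)
2. C is where the line through H parallel to KM meets line XK ⇒ C = (8/15, 4/15)
3. N lies on line HK with HN:NK = 1:4 ⇒ N = (2/15, 4/15)
2·[CHX] = -28/15, 2·[KMN] = 8/15
[CHX]:[KMN] = -28/15:8/15 = -7/2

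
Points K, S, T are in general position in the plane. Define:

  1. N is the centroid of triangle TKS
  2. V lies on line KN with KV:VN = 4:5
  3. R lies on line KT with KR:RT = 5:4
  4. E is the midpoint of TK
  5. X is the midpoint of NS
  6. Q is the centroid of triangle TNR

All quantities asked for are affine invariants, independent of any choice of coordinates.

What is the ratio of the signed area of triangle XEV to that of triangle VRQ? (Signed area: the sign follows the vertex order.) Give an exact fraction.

[XEV]:[VRQ] = -135/41

Work in coordinates with K = (0, 0), S = (1, 0), T = (0, 1).
1. N is the centroid of triangle TKS ⇒ N = (1/3, 1/3)
2. V lies on line KN with KV:VN = 4:5 ⇒ V = (4/27, 4/27)
3. R lies on line KT with KR:RT = 5:4 ⇒ R = (0, 5/9)
4. E is the midpoint of TK ⇒ E = (0, 1/2)
5. X is the midpoint of NS ⇒ X = (2/3, 1/6)
6. Q is the centroid of triangle TNR ⇒ Q = (1/9, 17/27)
2·[XEV] = 5/27, 2·[VRQ] = -41/729
[XEV]:[VRQ] = 5/27:-41/729 = -135/41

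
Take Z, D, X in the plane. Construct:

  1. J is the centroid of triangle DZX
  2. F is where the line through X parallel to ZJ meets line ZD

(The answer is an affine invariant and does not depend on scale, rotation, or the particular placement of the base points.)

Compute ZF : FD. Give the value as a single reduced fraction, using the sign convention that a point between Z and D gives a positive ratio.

ZF:FD = -1/2

Choose coordinates Z = (0, 0), D = (1, 0), X = (0, 1).
1. J is the centroid of triangle DZX ⇒ J = (1/3, 1/3)
2. F is where the line through X parallel to ZJ meets line ZD ⇒ F = (-1, 0)
F = Z + t·(D−Z) with t = -1, so ZF:FD = t:(1−t) = -1:2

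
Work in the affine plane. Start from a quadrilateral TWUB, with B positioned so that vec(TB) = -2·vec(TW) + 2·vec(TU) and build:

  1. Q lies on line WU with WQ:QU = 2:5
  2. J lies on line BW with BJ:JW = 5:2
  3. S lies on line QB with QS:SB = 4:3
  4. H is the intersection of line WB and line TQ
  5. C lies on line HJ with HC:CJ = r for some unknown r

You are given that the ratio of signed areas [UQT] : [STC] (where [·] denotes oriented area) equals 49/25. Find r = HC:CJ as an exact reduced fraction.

r = -4/3

Work in coordinates with T = (0, 0), W = (1, 0), U = (0, 1), B = (-2, 2).
1. Q lies on line WU with WQ:QU = 2:5 ⇒ Q = (5/7, 2/7)
2. J lies on line BW with BJ:JW = 5:2 ⇒ J = (1/7, 4/7)
3. S lies on line QB with QS:SB = 4:3 ⇒ S = (-41/49, 62/49)
4. H is the intersection of line WB and line TQ ⇒ H = (5/8, 1/4)
5. With HC:CJ = r, write λ = r/(r+1) so C = H + λ·(J−H); C is affine-linear in λ
Every point depending on C is an affine combination of C and λ-independent points, so each such coordinate is linear in λ; the λ² term in each signed area is a multiple of (J−H)×(J−H) = 0, so 2·[UQT] and 2·[STC] are each linear in λ. Evaluating at λ=0 and λ=1:
  2·[UQT] = -5/7,   2·[STC] = -117/343·λ + 1
So [UQT]:[STC] = (-5/7) / (-117/343·λ + 1). Setting this equal to 49/25:
  -5/7 = 49/25·(-117/343·λ + 1)  ⇒  λ = 4
Then r = λ/(1−λ) = (4)/(-3) = -4/3. Check: with r = -4/3, C = (-73/56, 43/28) and [UQT]:[STC] = 49/25 as required.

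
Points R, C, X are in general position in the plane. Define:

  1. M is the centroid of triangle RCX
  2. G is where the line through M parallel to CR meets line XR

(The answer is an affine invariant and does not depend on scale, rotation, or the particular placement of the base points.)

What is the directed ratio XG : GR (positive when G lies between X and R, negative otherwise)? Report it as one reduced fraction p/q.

XG:GR = 2

Work in coordinates with R = (0, 0), C = (1, 0), X = (0, 1).
1. M is the centroid of triangle RCX ⇒ M = (1/3, 1/3)
2. G is where the line through M parallel to CR meets line XR ⇒ G = (0, 1/3)
G = X + t·(R−X) with t = 2/3, so XG:GR = t:(1−t) = 2/3:1/3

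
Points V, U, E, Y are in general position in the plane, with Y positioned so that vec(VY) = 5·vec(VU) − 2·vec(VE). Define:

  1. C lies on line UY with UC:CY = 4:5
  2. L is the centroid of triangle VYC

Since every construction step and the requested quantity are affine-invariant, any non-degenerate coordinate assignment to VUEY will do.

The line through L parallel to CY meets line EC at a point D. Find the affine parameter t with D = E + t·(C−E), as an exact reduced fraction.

Set V = (0, 0), U = (1, 0), E = (0, 1), Y = (5, -2); any affine frame gives the same invariant.
1. C lies on line UY with UC:CY = 4:5 ⇒ C = (25/9, -8/9)
2. L is the centroid of triangle VYC ⇒ L = (70/27, -26/27)
through L parallel to CY: direction (20/9, -10/9); meets EC at D = (100/27, -41/27)
D = E + t·(C−E) with t = 4/3

t = 4/3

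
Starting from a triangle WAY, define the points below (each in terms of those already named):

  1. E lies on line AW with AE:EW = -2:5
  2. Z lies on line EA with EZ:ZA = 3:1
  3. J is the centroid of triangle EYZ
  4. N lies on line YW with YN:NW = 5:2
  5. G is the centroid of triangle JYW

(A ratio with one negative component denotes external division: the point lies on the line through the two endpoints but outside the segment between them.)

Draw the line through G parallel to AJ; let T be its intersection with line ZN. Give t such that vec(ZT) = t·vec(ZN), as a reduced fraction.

Choose coordinates W = (0, 0), A = (1, 0), Y = (0, 1).
1. E lies on line AW with AE:EW = -2:5 ⇒ E = (5/3, 0)
2. Z lies on line EA with EZ:ZA = 3:1 ⇒ Z = (7/6, 0)
3. J is the centroid of triangle EYZ ⇒ J = (17/18, 1/3)
4. N lies on line YW with YN:NW = 5:2 ⇒ N = (0, 2/7)
5. G is the centroid of triangle JYW ⇒ G = (17/54, 4/9)
through G parallel to AJ: direction (-1/18, 1/3); meets ZN at T = (301/846, 28/141)
T = Z + t·(N−Z) with t = 98/141

t = 98/141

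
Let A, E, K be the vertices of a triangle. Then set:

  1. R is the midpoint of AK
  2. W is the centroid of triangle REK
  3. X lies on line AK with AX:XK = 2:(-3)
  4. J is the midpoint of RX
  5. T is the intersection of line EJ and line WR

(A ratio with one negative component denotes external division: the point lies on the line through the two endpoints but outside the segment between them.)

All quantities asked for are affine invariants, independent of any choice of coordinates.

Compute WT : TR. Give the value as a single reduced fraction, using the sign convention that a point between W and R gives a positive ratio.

Work in coordinates with A = (0, 0), E = (1, 0), K = (0, 1).
1. R is the midpoint of AK ⇒ R = (0, 1/2)
2. W is the centroid of triangle REK ⇒ W = (1/3, 1/2)
3. X lies on line AK with AX:XK = 2:(-3) ⇒ X = (0, -2)
4. J is the midpoint of RX ⇒ J = (0, -3/4)
5. T is the intersection of line EJ and line WR ⇒ T = (5/3, 1/2)
T = W + t·(R−W) with t = -4, so WT:TR = t:(1−t) = -4:5

WT:TR = -4/5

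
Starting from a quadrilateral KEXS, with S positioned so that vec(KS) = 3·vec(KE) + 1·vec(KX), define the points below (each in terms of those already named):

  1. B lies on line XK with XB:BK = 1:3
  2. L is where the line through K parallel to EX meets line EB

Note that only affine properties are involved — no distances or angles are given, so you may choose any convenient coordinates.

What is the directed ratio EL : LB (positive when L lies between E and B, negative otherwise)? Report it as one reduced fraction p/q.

EL:LB = -4/3

Assign K = (0, 0), E = (1, 0), X = (0, 1), S = (3, 1) — the answer is frame-independent, so this choice is without loss of generality.
1. B lies on line XK with XB:BK = 1:3 ⇒ B = (0, 3/4)
2. L is where the line through K parallel to EX meets line EB ⇒ L = (-3, 3)
L = E + t·(B−E) with t = 4, so EL:LB = t:(1−t) = 4:-3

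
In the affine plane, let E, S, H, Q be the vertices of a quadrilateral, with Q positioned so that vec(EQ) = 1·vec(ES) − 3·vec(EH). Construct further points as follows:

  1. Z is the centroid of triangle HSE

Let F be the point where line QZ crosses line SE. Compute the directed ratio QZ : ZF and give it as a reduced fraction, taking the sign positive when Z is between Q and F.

Choose coordinates E = (0, 0), S = (1, 0), H = (0, 1), Q = (1, -3).
1. Z is the centroid of triangle HSE ⇒ Z = (1/3, 1/3)
line QZ meets SE at F = (2/5, 0)
Z = Q + t·(F−Q) with t = 10/9, so QZ:ZF = 10/9:-1/9

QZ:ZF = -10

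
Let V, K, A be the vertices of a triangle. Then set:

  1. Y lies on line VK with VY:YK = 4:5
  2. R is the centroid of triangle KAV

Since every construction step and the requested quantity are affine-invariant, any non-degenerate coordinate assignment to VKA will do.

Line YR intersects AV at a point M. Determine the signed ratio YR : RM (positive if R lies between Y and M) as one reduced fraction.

YR:RM = 1/3

Assign V = (0, 0), K = (1, 0), A = (0, 1) — the answer is frame-independent, so this choice is without loss of generality.
1. Y lies on line VK with VY:YK = 4:5 ⇒ Y = (4/9, 0)
2. R is the centroid of triangle KAV ⇒ R = (1/3, 1/3)
line YR meets AV at M = (0, 4/3)
R = Y + t·(M−Y) with t = 1/4, so YR:RM = 1/4:3/4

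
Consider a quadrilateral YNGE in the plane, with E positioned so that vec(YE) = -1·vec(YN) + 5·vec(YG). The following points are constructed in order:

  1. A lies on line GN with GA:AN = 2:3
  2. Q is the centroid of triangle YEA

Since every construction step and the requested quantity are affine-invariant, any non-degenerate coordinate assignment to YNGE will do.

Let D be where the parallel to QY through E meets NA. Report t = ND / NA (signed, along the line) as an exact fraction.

t = 41/15

Set Y = (0, 0), N = (1, 0), G = (0, 1), E = (-1, 5); any affine frame gives the same invariant.
1. A lies on line GN with GA:AN = 2:3 ⇒ A = (2/5, 3/5)
2. Q is the centroid of triangle YEA ⇒ Q = (-1/5, 28/15)
through E parallel to QY: direction (1/5, -28/15); meets NA at D = (-16/25, 41/25)
D = N + t·(A−N) with t = 41/15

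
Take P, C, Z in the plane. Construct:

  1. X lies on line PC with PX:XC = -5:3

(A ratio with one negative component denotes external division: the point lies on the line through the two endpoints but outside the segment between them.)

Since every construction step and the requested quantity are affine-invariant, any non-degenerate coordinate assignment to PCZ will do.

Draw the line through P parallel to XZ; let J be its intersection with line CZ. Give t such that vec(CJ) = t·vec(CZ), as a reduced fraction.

t = -2/3

Assign P = (0, 0), C = (1, 0), Z = (0, 1) — the answer is frame-independent, so this choice is without loss of generality.
1. X lies on line PC with PX:XC = -5:3 ⇒ X = (5/2, 0)
through P parallel to XZ: direction (-5/2, 1); meets CZ at J = (5/3, -2/3)
J = C + t·(Z−C) with t = -2/3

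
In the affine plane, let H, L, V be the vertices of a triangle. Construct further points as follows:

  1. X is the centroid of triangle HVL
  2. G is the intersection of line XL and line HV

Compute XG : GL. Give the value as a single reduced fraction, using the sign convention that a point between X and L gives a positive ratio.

XG:GL = -1/3

Set H = (0, 0), L = (1, 0), V = (0, 1); any affine frame gives the same invariant.
1. X is the centroid of triangle HVL ⇒ X = (1/3, 1/3)
2. G is the intersection of line XL and line HV ⇒ G = (0, 1/2)
G = X + t·(L−X) with t = -1/2, so XG:GL = t:(1−t) = -1/2:3/2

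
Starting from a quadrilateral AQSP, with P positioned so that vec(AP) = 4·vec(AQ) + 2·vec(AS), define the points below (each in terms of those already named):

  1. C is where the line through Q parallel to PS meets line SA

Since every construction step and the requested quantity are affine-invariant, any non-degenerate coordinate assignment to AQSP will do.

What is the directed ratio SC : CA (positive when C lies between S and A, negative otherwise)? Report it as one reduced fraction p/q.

SC:CA = -5

Choose coordinates A = (0, 0), Q = (1, 0), S = (0, 1), P = (4, 2).
1. C is where the line through Q parallel to PS meets line SA ⇒ C = (0, -1/4)
C = S + t·(A−S) with t = 5/4, so SC:CA = t:(1−t) = 5/4:-1/4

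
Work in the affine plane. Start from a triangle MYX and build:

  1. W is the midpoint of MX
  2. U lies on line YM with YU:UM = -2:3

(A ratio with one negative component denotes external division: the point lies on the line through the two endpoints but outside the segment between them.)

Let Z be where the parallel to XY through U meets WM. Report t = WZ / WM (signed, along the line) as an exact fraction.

t = -5

Set M = (0, 0), Y = (1, 0), X = (0, 1); any affine frame gives the same invariant.
1. W is the midpoint of MX ⇒ W = (0, 1/2)
2. U lies on line YM with YU:UM = -2:3 ⇒ U = (3, 0)
through U parallel to XY: direction (1, -1); meets WM at Z = (0, 3)
Z = W + t·(M−W) with t = -5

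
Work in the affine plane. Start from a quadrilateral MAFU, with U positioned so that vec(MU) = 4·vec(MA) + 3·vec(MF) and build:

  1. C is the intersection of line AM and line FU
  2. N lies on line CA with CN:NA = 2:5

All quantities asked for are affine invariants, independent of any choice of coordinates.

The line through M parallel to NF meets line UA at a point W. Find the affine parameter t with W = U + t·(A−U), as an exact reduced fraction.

Choose coordinates M = (0, 0), A = (1, 0), F = (0, 1), U = (4, 3).
1. C is the intersection of line AM and line FU ⇒ C = (-2, 0)
2. N lies on line CA with CN:NA = 2:5 ⇒ N = (-8/7, 0)
through M parallel to NF: direction (8/7, 1); meets UA at W = (8, 7)
W = U + t·(A−U) with t = -4/3

t = -4/3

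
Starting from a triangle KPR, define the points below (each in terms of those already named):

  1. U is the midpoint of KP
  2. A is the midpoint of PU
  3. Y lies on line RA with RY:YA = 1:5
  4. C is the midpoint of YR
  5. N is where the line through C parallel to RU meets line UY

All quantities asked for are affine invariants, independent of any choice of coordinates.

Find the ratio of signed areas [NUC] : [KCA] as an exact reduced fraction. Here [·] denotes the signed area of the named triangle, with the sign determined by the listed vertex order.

Set K = (0, 0), P = (1, 0), R = (0, 1); any affine frame gives the same invariant.
1. U is the midpoint of KP ⇒ U = (1/2, 0)
2. A is the midpoint of PU ⇒ A = (3/4, 0)
3. Y lies on line RA with RY:YA = 1:5 ⇒ Y = (1/8, 5/6)
4. C is the midpoint of YR ⇒ C = (1/16, 11/12)
5. N is where the line through C parallel to RU meets line UY ⇒ N = (5/16, 5/12)
2·[NUC] = -1/96, 2·[KCA] = -11/16
[NUC]:[KCA] = -1/96:-11/16 = 1/66

[NUC]:[KCA] = 1/66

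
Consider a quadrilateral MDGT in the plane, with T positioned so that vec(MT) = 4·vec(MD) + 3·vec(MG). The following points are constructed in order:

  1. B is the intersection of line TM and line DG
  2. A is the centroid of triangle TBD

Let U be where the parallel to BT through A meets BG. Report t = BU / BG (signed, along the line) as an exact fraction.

t = -1/4

Work in coordinates with M = (0, 0), D = (1, 0), G = (0, 1), T = (4, 3).
1. B is the intersection of line TM and line DG ⇒ B = (4/7, 3/7)
2. A is the centroid of triangle TBD ⇒ A = (13/7, 8/7)
through A parallel to BT: direction (24/7, 18/7); meets BG at U = (5/7, 2/7)
U = B + t·(G−B) with t = -1/4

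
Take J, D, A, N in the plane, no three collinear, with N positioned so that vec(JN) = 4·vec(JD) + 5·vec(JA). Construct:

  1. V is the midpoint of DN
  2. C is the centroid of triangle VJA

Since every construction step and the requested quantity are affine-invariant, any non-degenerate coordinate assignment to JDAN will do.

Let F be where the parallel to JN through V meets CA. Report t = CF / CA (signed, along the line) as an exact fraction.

t = -6/7

Assign J = (0, 0), D = (1, 0), A = (0, 1), N = (4, 5) — the answer is frame-independent, so this choice is without loss of generality.
1. V is the midpoint of DN ⇒ V = (5/2, 5/2)
2. C is the centroid of triangle VJA ⇒ C = (5/6, 7/6)
through V parallel to JN: direction (4, 5); meets CA at F = (65/42, 55/42)
F = C + t·(A−C) with t = -6/7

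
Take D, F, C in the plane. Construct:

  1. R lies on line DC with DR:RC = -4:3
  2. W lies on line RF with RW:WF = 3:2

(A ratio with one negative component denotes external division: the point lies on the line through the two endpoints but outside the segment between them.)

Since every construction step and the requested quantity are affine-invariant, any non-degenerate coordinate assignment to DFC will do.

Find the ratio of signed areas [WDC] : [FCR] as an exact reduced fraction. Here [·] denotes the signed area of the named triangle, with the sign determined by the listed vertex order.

Set D = (0, 0), F = (1, 0), C = (0, 1); any affine frame gives the same invariant.
1. R lies on line DC with DR:RC = -4:3 ⇒ R = (0, 4)
2. W lies on line RF with RW:WF = 3:2 ⇒ W = (3/5, 8/5)
2·[WDC] = -3/5, 2·[FCR] = -3
[WDC]:[FCR] = -3/5:-3 = 1/5

[WDC]:[FCR] = 1/5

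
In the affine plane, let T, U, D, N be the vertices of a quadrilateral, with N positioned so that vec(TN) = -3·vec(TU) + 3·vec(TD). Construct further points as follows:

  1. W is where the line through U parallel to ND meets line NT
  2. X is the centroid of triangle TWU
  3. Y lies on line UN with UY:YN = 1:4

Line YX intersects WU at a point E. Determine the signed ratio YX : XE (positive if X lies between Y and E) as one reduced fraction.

Work in coordinates with T = (0, 0), U = (1, 0), D = (0, 1), N = (-3, 3).
1. W is where the line through U parallel to ND meets line NT ⇒ W = (-2, 2)
2. X is the centroid of triangle TWU ⇒ X = (-1/3, 2/3)
3. Y lies on line UN with UY:YN = 1:4 ⇒ Y = (1/5, 3/5)
line YX meets WU at E = (1/13, 8/13)
X = Y + t·(E−Y) with t = 13/3, so YX:XE = 13/3:-10/3

YX:XE = -13/10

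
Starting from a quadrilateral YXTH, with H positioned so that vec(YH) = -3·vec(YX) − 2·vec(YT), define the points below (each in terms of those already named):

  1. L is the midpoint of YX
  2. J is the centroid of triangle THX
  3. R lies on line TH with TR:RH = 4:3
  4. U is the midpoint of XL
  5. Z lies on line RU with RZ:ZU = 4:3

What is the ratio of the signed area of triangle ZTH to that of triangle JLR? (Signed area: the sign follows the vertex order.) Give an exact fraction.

[ZTH]:[JLR] = -63/2

Assign Y = (0, 0), X = (1, 0), T = (0, 1), H = (-3, -2) — the answer is frame-independent, so this choice is without loss of generality.
1. L is the midpoint of YX ⇒ L = (1/2, 0)
2. J is the centroid of triangle THX ⇒ J = (-2/3, -1/3)
3. R lies on line TH with TR:RH = 4:3 ⇒ R = (-12/7, -5/7)
4. U is the midpoint of XL ⇒ U = (3/4, 0)
5. Z lies on line RU with RZ:ZU = 4:3 ⇒ Z = (-15/49, -15/49)
2·[ZTH] = 3, 2·[JLR] = -2/21
[ZTH]:[JLR] = 3:-2/21 = -63/2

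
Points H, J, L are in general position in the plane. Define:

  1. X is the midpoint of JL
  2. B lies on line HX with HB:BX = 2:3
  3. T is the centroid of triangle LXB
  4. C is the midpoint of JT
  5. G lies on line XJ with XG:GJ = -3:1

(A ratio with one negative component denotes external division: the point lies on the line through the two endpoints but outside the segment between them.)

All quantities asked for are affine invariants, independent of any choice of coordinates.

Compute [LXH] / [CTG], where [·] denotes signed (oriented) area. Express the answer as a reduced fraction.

Assign H = (0, 0), J = (1, 0), L = (0, 1) — the answer is frame-independent, so this choice is without loss of generality.
1. X is the midpoint of JL ⇒ X = (1/2, 1/2)
2. B lies on line HX with HB:BX = 2:3 ⇒ B = (1/5, 1/5)
3. T is the centroid of triangle LXB ⇒ T = (7/30, 17/30)
4. C is the midpoint of JT ⇒ C = (37/60, 17/60)
5. G lies on line XJ with XG:GJ = -3:1 ⇒ G = (5/4, -1/4)
2·[LXH] = -1/2, 2·[CTG] = 1/40
[LXH]:[CTG] = -1/2:1/40 = -20

[LXH]:[CTG] = -20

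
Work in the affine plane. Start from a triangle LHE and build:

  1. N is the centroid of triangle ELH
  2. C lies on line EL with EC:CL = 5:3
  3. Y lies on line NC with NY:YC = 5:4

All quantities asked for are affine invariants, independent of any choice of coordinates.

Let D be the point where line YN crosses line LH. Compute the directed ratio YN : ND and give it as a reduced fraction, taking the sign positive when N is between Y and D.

Work in coordinates with L = (0, 0), H = (1, 0), E = (0, 1).
1. N is the centroid of triangle ELH ⇒ N = (1/3, 1/3)
2. C lies on line EL with EC:CL = 5:3 ⇒ C = (0, 3/8)
3. Y lies on line NC with NY:YC = 5:4 ⇒ Y = (4/27, 77/216)
line YN meets LH at D = (3, 0)
N = Y + t·(D−Y) with t = 5/77, so YN:ND = 5/77:72/77

YN:ND = 5/72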